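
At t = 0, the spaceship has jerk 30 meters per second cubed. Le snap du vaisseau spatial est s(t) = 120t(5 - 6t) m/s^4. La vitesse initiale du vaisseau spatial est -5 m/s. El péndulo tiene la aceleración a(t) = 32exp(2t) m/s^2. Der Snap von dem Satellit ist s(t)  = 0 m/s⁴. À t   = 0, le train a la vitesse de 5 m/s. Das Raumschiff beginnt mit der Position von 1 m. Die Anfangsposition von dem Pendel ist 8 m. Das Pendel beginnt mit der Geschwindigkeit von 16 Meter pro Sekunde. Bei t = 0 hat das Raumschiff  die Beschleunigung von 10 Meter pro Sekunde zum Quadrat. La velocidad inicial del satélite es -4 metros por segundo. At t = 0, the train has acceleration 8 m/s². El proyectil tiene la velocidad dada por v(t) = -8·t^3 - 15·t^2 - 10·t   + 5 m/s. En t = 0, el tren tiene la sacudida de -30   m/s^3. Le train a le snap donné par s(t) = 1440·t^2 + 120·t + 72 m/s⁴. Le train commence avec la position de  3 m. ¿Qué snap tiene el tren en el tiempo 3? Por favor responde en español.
De la ecuación del snap s(t) = 1440·t^2 + 120·t + 72, sustituimos t = 3 para obtener s = 13392.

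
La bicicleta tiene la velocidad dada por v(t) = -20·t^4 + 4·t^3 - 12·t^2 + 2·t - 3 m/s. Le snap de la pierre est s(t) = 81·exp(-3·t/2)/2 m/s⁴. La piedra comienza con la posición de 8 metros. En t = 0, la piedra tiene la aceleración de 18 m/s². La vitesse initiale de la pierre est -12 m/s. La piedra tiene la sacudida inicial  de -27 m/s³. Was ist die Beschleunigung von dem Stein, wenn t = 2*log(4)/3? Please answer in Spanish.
Debemos encontrar la antiderivada de nuestra ecuación del snap s(t) = 81·exp(-3·t/2)/2 2 veces. Integrando el snap y usando la condición inicial j(0) = -27, obtenemos j(t) = -27·exp(-3·t/2). La antiderivada de la sacudida es la aceleración. Usando a(0) = 18, obtenemos a(t) = 18·exp(-3·t/2). De la ecuación de la aceleración a(t) = 18·exp(-3·t/2), sustituimos t = 2*log(4)/3 para obtener a = 9/2.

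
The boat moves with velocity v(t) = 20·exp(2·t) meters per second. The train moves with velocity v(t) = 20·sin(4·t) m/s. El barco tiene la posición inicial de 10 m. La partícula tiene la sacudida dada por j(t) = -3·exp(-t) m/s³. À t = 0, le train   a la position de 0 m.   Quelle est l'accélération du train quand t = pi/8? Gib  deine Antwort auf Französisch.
Nous devons dériver notre équation de la vitesse v(t) = 20·sin(4·t) 1 fois. La dérivée de la vitesse donne l'accélération: a(t) = 80·cos(4·t). Nous avons l'accélération a(t) = 80·cos(4·t). En substituant t = pi/8: a(pi/8) = 0.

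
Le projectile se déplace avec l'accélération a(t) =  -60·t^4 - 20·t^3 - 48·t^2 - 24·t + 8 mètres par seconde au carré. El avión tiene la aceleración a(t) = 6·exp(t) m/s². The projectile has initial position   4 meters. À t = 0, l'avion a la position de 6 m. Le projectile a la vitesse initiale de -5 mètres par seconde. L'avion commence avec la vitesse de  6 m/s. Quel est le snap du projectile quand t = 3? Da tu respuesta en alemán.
Ausgehend von der Beschleunigung a(t) = -60·t^4 - 20·t^3 - 48·t^2 - 24·t + 8, nehmen wir 2 Ableitungen. Durch Ableiten von der Beschleunigung erhalten wir den Ruck: j(t) = -240·t^3 - 60·t^2 - 96·t - 24. Die Ableitung von dem Ruck ergibt den Snap: s(t) = -720·t^2 - 120·t - 96. Aus der Gleichung für den Snap s(t) = -720·t^2 - 120·t - 96, setzen wir t = 3 ein und erhalten s = -6936.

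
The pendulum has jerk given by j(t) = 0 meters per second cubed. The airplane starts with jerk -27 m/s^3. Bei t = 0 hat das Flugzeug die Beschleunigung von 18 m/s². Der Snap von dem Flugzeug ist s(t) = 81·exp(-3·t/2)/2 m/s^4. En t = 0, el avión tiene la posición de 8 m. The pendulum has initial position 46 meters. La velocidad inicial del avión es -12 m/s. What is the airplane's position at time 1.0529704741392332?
To find the answer, we compute 4 integrals of s(t) = 81·exp(-3·t/2)/2. Taking ∫s(t)dt and applying j(0) = -27, we find j(t) = -27·exp(-3·t/2). Integrating jerk and using the initial condition a(0) = 18, we get a(t) = 18·exp(-3·t/2). Taking ∫a(t)dt and applying v(0) = -12, we find v(t) = -12·exp(-3·t/2). Taking ∫v(t)dt and applying x(0) = 8, we find x(t) = 8·exp(-3·t/2). We have position x(t) = 8·exp(-3·t/2). Substituting t = 1.0529704741392332: x(1.0529704741392332) = 1.64869790926176.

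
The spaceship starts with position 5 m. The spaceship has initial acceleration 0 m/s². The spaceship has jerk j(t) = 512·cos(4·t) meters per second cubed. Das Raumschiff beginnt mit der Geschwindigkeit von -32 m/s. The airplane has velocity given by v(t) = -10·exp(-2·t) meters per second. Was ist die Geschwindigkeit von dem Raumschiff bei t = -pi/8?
Wir müssen die Stammfunktion unserer Gleichung für den Ruck j(t) = 512·cos(4·t) 2-mal finden. Die Stammfunktion von dem Ruck ist die Beschleunigung. Mit a(0) = 0 erhalten wir a(t) = 128·sin(4·t). Die Stammfunktion von der Beschleunigung, mit v(0) = -32, ergibt die Geschwindigkeit: v(t) = -32·cos(4·t). Wir haben die Geschwindigkeit v(t) = -32·cos(4·t). Durch Einsetzen von t = -pi/8: v(-pi/8) = 0.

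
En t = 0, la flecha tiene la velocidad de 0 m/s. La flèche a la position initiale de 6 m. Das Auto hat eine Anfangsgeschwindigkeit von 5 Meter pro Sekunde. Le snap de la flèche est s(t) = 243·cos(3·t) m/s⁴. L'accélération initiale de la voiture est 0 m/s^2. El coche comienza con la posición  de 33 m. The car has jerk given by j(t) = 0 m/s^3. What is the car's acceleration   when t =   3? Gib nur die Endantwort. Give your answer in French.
L'accélération à t = 3 est a = 0.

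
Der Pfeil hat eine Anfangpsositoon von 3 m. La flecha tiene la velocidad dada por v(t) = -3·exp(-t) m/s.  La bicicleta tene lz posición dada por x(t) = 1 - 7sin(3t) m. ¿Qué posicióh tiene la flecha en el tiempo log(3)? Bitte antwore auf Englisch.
We must find the antiderivative of our velocity equation v(t) = -3·exp(-t) 1 time. The antiderivative of velocity is position. Using x(0) = 3, we get x(t) = 3·exp(-t). From the given position equation x(t) = 3·exp(-t), we substitute t = log(3) to get x = 1.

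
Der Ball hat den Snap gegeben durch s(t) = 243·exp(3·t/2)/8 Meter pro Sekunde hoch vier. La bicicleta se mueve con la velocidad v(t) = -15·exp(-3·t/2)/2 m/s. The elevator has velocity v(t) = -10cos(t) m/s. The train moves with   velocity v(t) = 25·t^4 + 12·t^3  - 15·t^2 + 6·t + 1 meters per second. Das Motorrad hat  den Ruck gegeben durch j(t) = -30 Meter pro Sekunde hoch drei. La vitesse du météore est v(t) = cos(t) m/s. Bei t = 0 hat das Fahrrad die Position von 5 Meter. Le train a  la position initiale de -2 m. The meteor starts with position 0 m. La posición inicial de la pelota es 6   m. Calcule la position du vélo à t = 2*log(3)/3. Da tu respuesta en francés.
En partant de la vitesse v(t) = -15·exp(-3·t/2)/2, nous prenons 1 intégrale. En intégrant la vitesse et en utilisant la condition initiale x(0) = 5, nous obtenons x(t) = 5·exp(-3·t/2). En utilisant x(t) = 5·exp(-3·t/2) et en substituant t = 2*log(3)/3, nous trouvons x = 5/3.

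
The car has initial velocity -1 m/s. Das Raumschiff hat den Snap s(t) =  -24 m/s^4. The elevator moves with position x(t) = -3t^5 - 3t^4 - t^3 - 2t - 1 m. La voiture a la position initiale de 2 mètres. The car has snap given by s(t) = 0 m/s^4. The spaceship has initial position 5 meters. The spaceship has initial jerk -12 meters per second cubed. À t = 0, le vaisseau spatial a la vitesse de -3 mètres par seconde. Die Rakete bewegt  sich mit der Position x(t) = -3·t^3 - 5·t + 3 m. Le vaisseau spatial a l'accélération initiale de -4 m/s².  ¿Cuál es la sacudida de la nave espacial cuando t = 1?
Necesitamos integrar nuestra ecuación del snap s(t) = -24 1 vez. La antiderivada del snap es la sacudida. Usando j(0) = -12, obtenemos j(t) = -24·t - 12. Tenemos la sacudida j(t) = -24·t - 12. Sustituyendo t = 1: j(1) = -36.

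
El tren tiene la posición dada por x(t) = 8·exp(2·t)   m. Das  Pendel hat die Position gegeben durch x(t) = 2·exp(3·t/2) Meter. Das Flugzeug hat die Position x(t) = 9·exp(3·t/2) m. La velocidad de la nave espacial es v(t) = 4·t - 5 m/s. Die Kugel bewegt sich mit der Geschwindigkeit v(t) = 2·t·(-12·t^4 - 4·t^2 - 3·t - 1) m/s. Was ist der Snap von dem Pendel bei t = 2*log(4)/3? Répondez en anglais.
Starting from position x(t) = 2·exp(3·t/2), we take 4 derivatives. Taking d/dt of x(t), we find v(t) = 3·exp(3·t/2). Differentiating velocity, we get acceleration: a(t) = 9·exp(3·t/2)/2. Taking d/dt of a(t), we find j(t) = 27·exp(3·t/2)/4. Taking d/dt of j(t), we find s(t) = 81·exp(3·t/2)/8. We have snap s(t) = 81·exp(3·t/2)/8. Substituting t = 2*log(4)/3: s(2*log(4)/3) = 81/2.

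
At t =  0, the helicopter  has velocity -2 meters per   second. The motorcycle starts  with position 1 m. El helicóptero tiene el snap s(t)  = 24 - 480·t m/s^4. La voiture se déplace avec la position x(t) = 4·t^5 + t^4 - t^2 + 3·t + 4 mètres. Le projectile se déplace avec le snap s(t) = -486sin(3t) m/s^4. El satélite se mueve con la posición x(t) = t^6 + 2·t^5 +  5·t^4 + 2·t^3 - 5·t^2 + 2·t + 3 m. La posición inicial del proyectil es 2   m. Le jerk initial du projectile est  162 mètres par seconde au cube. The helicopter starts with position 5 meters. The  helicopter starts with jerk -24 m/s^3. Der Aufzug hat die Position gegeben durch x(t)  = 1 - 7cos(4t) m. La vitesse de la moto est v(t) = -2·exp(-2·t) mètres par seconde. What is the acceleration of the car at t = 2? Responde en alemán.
Ausgehend von der Position x(t) = 4·t^5 + t^4 - t^2 + 3·t + 4, nehmen wir 2 Ableitungen. Die Ableitung von der Position ergibt die Geschwindigkeit: v(t) = 20·t^4 + 4·t^3 - 2·t + 3. Mit d/dt von v(t) finden wir a(t) = 80·t^3 + 12·t^2 - 2. Wir haben die Beschleunigung a(t) = 80·t^3 + 12·t^2 - 2. Durch Einsetzen von t = 2: a(2) = 686.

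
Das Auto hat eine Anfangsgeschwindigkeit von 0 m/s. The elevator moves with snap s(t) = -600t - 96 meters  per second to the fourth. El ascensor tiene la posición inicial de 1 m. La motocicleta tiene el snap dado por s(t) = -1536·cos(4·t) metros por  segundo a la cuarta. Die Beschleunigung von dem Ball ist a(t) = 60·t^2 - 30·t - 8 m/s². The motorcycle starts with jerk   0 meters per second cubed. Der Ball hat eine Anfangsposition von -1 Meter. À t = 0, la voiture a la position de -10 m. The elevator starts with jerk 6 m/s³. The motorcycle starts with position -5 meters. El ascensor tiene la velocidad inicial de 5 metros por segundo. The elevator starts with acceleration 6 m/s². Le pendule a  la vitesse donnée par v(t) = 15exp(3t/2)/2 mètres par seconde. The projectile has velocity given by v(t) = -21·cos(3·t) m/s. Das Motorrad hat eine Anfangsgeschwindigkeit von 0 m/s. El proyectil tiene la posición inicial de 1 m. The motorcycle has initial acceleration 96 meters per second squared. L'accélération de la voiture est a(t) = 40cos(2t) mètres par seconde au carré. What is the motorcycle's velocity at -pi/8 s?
We must find the antiderivative of our snap equation s(t) = -1536·cos(4·t) 3 times. The integral of snap is jerk. Using j(0) = 0, we get j(t) = -384·sin(4·t). Taking ∫j(t)dt and applying a(0) = 96, we find a(t) = 96·cos(4·t). Integrating acceleration and using the initial condition v(0) = 0, we get v(t) = 24·sin(4·t). We have velocity v(t) = 24·sin(4·t). Substituting t = -pi/8: v(-pi/8) = -24.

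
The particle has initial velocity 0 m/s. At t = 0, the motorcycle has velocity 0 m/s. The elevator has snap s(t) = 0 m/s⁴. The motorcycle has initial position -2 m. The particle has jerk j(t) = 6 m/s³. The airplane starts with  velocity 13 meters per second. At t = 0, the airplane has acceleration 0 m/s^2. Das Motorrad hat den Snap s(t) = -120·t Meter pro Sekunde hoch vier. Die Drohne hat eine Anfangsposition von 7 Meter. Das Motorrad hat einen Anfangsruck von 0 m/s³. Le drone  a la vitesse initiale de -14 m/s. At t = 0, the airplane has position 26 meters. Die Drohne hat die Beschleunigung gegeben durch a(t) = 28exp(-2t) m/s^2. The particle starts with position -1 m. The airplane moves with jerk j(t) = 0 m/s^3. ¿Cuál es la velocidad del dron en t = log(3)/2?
Necesitamos integrar nuestra ecuación de la aceleración a(t) = 28·exp(-2·t) 1 vez. Integrando la aceleración y usando la condición inicial v(0) = -14, obtenemos v(t) = -14·exp(-2·t). Tenemos la velocidad v(t) = -14·exp(-2·t). Sustituyendo t = log(3)/2: v(log(3)/2) = -14/3.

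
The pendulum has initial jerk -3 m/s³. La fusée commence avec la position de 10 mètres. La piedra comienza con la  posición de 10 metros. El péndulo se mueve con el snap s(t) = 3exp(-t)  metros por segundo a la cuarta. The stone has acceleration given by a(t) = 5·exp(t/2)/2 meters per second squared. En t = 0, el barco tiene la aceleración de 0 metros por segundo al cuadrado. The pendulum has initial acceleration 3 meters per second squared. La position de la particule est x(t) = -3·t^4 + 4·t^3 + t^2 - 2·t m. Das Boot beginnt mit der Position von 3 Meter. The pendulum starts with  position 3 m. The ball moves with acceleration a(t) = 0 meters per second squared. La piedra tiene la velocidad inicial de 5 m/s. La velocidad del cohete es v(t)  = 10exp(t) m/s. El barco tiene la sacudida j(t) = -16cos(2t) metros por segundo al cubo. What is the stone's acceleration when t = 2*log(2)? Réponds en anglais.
We have acceleration a(t) = 5·exp(t/2)/2. Substituting t = 2*log(2): a(2*log(2)) = 5.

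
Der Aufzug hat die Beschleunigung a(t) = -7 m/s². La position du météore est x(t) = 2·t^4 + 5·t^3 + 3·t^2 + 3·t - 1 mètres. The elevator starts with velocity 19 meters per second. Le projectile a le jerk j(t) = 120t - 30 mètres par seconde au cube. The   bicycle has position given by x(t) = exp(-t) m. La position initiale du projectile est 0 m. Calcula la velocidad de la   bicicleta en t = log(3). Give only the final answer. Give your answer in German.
Bei t = log(3), v = -1/3.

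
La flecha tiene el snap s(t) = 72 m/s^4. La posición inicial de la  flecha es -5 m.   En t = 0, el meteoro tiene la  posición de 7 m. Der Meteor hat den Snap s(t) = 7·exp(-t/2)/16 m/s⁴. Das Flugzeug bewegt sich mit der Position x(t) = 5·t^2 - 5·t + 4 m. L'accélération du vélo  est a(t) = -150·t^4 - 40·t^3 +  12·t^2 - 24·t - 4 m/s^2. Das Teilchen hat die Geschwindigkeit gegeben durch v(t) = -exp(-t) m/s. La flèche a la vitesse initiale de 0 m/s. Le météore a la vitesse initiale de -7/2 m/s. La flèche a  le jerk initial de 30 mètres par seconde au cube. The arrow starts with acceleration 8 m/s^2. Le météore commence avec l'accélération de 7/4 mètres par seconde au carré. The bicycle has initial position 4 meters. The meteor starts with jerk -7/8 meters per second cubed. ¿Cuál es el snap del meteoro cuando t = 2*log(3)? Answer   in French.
Nous avons le snap s(t) = 7·exp(-t/2)/16. En substituant t = 2*log(3): s(2*log(3)) = 7/48.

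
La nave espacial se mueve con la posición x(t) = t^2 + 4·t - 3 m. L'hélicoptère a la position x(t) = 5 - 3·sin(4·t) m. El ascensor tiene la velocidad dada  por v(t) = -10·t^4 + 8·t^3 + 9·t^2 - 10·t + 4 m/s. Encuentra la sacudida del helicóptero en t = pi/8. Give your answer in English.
To solve this, we need to take 3 derivatives of our position equation x(t) = 5 - 3·sin(4·t). Differentiating position, we get velocity: v(t) = -12·cos(4·t). Differentiating velocity, we get acceleration: a(t) = 48·sin(4·t). Taking d/dt of a(t), we find j(t) = 192·cos(4·t). From the given jerk equation j(t) = 192·cos(4·t), we substitute t = pi/8 to get j = 0.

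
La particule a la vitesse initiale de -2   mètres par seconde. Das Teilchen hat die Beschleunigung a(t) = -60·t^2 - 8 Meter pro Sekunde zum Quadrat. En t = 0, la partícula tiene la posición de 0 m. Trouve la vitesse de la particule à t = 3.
En partant de l'accélération a(t) = -60·t^2 - 8, nous prenons 1 intégrale. L'intégrale de l'accélération, avec v(0) = -2, donne la vitesse: v(t) = -20·t^3 - 8·t - 2. De l'équation de la vitesse v(t) = -20·t^3 - 8·t - 2, nous substituons t = 3 pour obtenir v = -566.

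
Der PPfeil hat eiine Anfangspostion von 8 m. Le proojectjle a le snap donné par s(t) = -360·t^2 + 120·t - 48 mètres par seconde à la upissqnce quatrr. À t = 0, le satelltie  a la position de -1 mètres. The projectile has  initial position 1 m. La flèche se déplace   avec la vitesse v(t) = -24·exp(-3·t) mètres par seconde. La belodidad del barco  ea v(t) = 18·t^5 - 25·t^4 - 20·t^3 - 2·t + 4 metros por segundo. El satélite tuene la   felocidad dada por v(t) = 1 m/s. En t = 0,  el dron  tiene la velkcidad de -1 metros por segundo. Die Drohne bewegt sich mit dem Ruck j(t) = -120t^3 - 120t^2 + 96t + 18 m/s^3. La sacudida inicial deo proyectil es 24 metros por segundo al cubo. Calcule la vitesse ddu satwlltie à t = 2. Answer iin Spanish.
Usando v(t) = 1 y sustituyendo t = 2, encontramos v = 1.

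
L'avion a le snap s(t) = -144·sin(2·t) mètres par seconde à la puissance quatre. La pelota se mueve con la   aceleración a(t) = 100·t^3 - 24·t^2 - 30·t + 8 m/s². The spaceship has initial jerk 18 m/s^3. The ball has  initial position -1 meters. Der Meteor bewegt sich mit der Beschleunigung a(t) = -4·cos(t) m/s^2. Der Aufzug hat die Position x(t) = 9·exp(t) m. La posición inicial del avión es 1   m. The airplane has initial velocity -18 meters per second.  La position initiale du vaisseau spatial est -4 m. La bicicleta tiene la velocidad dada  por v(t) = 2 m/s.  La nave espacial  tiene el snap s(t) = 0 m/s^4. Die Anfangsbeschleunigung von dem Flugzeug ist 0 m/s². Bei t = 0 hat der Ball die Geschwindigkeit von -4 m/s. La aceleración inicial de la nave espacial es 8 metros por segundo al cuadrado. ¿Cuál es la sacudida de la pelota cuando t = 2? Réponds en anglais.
We must differentiate our acceleration equation a(t) = 100·t^3 - 24·t^2 - 30·t + 8 1 time. Taking d/dt of a(t), we find j(t) = 300·t^2 - 48·t - 30. Using j(t) = 300·t^2 - 48·t - 30 and substituting t = 2, we find j = 1074.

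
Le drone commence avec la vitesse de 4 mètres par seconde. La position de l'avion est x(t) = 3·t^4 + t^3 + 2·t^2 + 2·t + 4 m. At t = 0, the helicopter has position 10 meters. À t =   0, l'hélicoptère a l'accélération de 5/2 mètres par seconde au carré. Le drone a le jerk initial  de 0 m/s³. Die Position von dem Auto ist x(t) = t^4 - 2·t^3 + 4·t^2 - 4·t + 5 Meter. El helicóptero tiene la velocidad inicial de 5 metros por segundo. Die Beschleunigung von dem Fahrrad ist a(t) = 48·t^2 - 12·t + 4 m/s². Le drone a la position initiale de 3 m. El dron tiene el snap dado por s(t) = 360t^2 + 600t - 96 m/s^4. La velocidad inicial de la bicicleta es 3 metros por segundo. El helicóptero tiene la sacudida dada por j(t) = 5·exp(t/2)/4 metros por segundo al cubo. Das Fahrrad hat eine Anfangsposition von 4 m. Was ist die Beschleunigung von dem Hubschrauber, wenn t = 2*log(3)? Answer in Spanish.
Necesitamos integrar nuestra ecuación de la sacudida j(t) = 5·exp(t/2)/4 1 vez. Tomando ∫j(t)dt y aplicando a(0) = 5/2, encontramos a(t) = 5·exp(t/2)/2. Tenemos la aceleración a(t) = 5·exp(t/2)/2. Sustituyendo t = 2*log(3): a(2*log(3)) = 15/2.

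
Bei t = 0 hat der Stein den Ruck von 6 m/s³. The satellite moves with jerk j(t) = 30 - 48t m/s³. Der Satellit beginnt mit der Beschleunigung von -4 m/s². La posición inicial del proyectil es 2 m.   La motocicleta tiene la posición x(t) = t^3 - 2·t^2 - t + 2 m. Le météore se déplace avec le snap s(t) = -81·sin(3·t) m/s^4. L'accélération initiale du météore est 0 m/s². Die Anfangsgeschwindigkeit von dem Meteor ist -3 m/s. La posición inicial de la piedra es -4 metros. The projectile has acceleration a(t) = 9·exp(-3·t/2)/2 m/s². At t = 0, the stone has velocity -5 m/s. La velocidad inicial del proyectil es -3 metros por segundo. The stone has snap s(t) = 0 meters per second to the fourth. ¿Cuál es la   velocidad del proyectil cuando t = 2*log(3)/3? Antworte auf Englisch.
To find the answer, we compute 1 integral of a(t) = 9·exp(-3·t/2)/2. Finding the integral of a(t) and using v(0) = -3: v(t) = -3·exp(-3·t/2). Using v(t) = -3·exp(-3·t/2) and substituting t = 2*log(3)/3, we find v = -1.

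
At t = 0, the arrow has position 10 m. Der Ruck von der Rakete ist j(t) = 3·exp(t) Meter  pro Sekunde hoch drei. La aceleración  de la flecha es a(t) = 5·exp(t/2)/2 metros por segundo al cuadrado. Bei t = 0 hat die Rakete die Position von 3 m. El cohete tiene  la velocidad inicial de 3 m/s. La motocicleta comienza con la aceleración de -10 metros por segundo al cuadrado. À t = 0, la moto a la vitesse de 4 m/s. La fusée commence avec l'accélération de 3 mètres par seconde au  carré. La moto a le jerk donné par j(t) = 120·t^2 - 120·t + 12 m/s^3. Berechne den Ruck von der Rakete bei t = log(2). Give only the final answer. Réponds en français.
La réponse est 6.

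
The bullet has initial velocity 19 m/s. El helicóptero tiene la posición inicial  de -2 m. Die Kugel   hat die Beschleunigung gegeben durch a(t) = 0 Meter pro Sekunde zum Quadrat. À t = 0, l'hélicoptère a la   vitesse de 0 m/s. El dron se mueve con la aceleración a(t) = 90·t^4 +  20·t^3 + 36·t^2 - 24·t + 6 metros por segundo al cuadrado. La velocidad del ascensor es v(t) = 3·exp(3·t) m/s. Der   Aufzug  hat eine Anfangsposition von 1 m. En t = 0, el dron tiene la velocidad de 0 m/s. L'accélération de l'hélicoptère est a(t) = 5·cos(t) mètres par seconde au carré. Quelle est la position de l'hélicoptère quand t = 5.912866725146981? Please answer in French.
Nous devons trouver la primitive de notre équation de l'accélération a(t) = 5·cos(t) 2 fois. En intégrant l'accélération et en utilisant la condition initiale v(0) = 0, nous obtenons v(t) = 5·sin(t). En intégrant la vitesse et en utilisant la condition initiale x(0) = -2, nous obtenons x(t) = 3 - 5·cos(t). De l'équation de la position x(t) = 3 - 5·cos(t), nous substituons t = 5.912866725146981 pour obtenir x = -1.66106047057796.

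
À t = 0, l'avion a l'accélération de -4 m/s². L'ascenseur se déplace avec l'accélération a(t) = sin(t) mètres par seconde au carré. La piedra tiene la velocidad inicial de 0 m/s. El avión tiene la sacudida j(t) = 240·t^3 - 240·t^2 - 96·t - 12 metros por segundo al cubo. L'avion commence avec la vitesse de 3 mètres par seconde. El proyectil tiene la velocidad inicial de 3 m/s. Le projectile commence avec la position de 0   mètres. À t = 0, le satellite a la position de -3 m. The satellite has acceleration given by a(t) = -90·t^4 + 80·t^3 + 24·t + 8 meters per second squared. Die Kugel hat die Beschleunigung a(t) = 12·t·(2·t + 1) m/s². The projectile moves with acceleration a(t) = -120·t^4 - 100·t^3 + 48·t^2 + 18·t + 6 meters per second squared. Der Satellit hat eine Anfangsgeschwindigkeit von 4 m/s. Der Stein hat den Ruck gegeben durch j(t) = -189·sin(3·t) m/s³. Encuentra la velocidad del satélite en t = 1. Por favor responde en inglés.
To solve this, we need to take 1 integral of our acceleration equation a(t) = -90·t^4 + 80·t^3 + 24·t + 8. Taking ∫a(t)dt and applying v(0) = 4, we find v(t) = -18·t^5 + 20·t^4 + 12·t^2 + 8·t + 4. From the given velocity equation v(t) = -18·t^5 + 20·t^4 + 12·t^2 + 8·t + 4, we substitute t = 1 to get v = 26.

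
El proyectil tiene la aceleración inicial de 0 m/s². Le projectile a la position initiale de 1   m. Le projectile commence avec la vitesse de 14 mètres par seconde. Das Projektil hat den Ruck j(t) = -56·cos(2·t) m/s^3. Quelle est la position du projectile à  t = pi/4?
Nous devons intégrer notre équation du jerk j(t) = -56·cos(2·t) 3 fois. La primitive du jerk est l'accélération. En utilisant a(0) = 0, nous obtenons a(t) = -28·sin(2·t). En intégrant l'accélération et en utilisant la condition initiale v(0) = 14, nous obtenons v(t) = 14·cos(2·t). En intégrant la vitesse et en utilisant la condition initiale x(0) = 1, nous obtenons x(t) = 7·sin(2·t) + 1. Nous avons la position x(t) = 7·sin(2·t) + 1. En substituant t = pi/4: x(pi/4) = 8.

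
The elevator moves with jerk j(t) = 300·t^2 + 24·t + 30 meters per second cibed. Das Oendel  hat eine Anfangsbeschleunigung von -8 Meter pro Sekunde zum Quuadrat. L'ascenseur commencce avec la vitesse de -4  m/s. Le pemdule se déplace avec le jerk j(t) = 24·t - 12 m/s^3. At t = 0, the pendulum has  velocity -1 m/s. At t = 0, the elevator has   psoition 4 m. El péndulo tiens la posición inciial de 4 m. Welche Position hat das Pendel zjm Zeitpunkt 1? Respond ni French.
Nous devons intégrer notre équation du jerk j(t) = 24·t - 12 3 fois. En prenant ∫j(t)dt et en appliquant a(0) = -8, nous trouvons a(t) = 12·t^2 - 12·t - 8. En intégrant l'accélération et en utilisant la condition initiale v(0) = -1, nous obtenons v(t) = 4·t^3 - 6·t^2 - 8·t - 1. En intégrant la vitesse et en utilisant la condition initiale x(0) = 4, nous obtenons x(t) = t^4 - 2·t^3 - 4·t^2 - t + 4. Nous avons la position x(t) = t^4 - 2·t^3 - 4·t^2 - t + 4. En substituant t = 1: x(1) = -2.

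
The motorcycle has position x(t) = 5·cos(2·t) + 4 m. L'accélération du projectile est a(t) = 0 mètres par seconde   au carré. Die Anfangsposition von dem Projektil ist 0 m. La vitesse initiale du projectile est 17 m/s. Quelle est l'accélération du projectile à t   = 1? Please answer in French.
En utilisant a(t) = 0 et en substituant t = 1, nous trouvons a = 0.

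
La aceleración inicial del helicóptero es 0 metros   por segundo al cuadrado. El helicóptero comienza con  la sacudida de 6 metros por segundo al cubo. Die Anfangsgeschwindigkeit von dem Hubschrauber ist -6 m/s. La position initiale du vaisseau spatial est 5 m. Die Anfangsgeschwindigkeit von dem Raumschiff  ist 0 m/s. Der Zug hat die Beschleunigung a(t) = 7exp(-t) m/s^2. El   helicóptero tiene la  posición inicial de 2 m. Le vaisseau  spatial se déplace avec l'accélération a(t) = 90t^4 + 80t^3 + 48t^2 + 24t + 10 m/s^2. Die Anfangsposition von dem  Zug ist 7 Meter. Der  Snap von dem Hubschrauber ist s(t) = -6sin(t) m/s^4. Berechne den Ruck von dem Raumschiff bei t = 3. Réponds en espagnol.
Debemos derivar nuestra ecuación de la aceleración a(t) = 90·t^4 + 80·t^3 + 48·t^2 + 24·t + 10 1 vez. La derivada de la aceleración da la sacudida: j(t) = 360·t^3 + 240·t^2 + 96·t + 24. De la ecuación de la sacudida j(t) = 360·t^3 + 240·t^2 + 96·t + 24, sustituimos t = 3 para obtener j = 12192.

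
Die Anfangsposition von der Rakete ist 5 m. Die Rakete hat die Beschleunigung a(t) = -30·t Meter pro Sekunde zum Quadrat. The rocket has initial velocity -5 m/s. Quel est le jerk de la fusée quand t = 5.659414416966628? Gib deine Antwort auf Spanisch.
Partiendo de la aceleración a(t) = -30·t, tomamos 1 derivada. Derivando la aceleración, obtenemos la sacudida: j(t) = -30. Usando j(t) = -30 y sustituyendo t = 5.659414416966628, encontramos j = -30.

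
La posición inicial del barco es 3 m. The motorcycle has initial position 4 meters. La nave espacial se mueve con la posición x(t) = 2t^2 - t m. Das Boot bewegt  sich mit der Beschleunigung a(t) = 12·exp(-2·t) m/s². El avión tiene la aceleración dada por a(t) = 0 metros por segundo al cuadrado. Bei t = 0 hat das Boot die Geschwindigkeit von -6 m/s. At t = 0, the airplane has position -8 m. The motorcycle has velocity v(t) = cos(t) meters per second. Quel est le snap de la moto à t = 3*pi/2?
Nous devons dériver notre équation de la vitesse v(t) = cos(t) 3 fois. En prenant d/dt de v(t), nous trouvons a(t) = -sin(t). En prenant d/dt de a(t), nous trouvons j(t) = -cos(t). En dérivant le jerk, nous obtenons le snap: s(t) = sin(t). De l'équation du snap s(t) = sin(t), nous substituons t = 3*pi/2 pour obtenir s = -1.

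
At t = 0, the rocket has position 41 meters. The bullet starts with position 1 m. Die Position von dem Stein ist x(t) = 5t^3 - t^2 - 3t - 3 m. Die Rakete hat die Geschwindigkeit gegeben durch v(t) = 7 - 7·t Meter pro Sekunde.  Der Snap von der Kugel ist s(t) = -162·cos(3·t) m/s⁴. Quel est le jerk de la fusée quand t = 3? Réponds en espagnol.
Partiendo de la velocidad v(t) = 7 - 7·t, tomamos 2 derivadas. Tomando d/dt de v(t), encontramos a(t) = -7. Tomando d/dt de a(t), encontramos j(t) = 0. Tenemos la sacudida j(t) = 0. Sustituyendo t = 3: j(3) = 0.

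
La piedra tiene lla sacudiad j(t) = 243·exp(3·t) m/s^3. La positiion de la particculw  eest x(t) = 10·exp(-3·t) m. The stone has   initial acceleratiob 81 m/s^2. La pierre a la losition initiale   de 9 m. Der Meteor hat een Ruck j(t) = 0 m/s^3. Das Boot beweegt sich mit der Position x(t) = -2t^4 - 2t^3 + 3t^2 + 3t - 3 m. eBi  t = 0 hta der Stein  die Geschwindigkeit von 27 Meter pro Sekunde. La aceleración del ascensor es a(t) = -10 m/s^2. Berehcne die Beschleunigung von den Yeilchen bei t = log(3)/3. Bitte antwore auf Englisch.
To solve this, we need to take 2 derivatives of our position equation x(t) = 10·exp(-3·t). Taking d/dt of x(t), we find v(t) = -30·exp(-3·t). Differentiating velocity, we get acceleration: a(t) = 90·exp(-3·t). We have acceleration a(t) = 90·exp(-3·t). Substituting t = log(3)/3: a(log(3)/3) = 30.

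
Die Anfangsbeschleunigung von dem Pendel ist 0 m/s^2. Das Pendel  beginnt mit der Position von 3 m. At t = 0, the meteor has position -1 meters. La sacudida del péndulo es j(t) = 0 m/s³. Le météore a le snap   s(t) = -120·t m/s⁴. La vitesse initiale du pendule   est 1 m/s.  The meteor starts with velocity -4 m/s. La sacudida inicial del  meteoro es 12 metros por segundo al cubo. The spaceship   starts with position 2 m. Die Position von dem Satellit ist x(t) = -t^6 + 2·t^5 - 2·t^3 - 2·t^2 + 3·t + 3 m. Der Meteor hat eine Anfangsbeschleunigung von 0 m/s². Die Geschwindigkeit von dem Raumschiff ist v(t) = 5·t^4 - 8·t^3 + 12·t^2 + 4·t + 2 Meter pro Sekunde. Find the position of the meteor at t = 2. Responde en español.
Necesitamos integrar nuestra ecuación del snap s(t) = -120·t 4 veces. Tomando ∫s(t)dt y aplicando j(0) = 12, encontramos j(t) = 12 - 60·t^2. Integrando la sacudida y usando la condición inicial a(0) = 0, obtenemos a(t) = -20·t^3 + 12·t. La antiderivada de la aceleración, con v(0) = -4, da la velocidad: v(t) = -5·t^4 + 6·t^2 - 4. Tomando ∫v(t)dt y aplicando x(0) = -1, encontramos x(t) = -t^5 + 2·t^3 - 4·t - 1. Usando x(t) = -t^5 + 2·t^3 - 4·t - 1 y sustituyendo t = 2, encontramos x = -25.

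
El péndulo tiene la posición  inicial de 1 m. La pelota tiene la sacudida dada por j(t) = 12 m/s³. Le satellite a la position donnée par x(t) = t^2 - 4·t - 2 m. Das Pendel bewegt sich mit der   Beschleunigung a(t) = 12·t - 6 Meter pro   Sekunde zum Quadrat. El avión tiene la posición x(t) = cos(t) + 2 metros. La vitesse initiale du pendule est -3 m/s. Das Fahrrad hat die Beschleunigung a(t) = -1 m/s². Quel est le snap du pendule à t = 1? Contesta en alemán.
Wir müssen unsere Gleichung für die Beschleunigung a(t) = 12·t - 6 2-mal ableiten. Durch Ableiten von der Beschleunigung erhalten wir den Ruck: j(t) = 12. Die Ableitung von dem Ruck ergibt den Snap: s(t) = 0. Mit s(t) = 0 und Einsetzen von t = 1, finden wir s = 0.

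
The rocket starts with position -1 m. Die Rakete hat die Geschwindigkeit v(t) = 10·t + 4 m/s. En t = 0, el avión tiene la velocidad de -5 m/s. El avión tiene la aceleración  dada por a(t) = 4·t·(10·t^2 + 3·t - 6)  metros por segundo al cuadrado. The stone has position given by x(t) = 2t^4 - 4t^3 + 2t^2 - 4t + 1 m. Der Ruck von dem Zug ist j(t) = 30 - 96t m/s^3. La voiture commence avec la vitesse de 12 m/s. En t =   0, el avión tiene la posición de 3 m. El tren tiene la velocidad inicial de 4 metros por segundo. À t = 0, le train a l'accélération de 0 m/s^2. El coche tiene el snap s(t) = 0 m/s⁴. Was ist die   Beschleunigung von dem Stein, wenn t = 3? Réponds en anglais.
To solve this, we need to take 2 derivatives of our position equation x(t) = 2·t^4 - 4·t^3 + 2·t^2 - 4·t + 1. The derivative of position gives velocity: v(t) = 8·t^3 - 12·t^2 + 4·t - 4. Differentiating velocity, we get acceleration: a(t) = 24·t^2 - 24·t + 4. We have acceleration a(t) = 24·t^2 - 24·t + 4. Substituting t = 3: a(3) = 148.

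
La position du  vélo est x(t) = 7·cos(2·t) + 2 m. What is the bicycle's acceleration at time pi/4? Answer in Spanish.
Debemos derivar nuestra ecuación de la posición x(t) = 7·cos(2·t) + 2 2 veces. La derivada de la posición da la velocidad: v(t) = -14·sin(2·t). Tomando d/dt de v(t), encontramos a(t) = -28·cos(2·t). Usando a(t) = -28·cos(2·t) y sustituyendo t = pi/4, encontramos a = 0.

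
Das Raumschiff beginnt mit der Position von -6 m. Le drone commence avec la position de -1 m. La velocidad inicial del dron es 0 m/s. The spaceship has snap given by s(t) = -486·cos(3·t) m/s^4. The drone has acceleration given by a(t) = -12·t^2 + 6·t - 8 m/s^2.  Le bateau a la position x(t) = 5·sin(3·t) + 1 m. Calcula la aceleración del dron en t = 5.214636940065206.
Usando a(t) = -12·t^2 + 6·t - 8 y sustituyendo t = 5.214636940065206, encontramos a = -303.021439359920.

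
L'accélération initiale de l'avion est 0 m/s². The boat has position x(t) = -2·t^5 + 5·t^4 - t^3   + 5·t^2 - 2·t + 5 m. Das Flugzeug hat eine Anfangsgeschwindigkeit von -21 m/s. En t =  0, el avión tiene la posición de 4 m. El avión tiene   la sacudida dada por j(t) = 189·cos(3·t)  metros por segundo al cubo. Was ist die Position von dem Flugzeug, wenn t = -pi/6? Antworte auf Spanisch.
Partiendo de la sacudida j(t) = 189·cos(3·t), tomamos 3 antiderivadas. La antiderivada de la sacudida es la aceleración. Usando a(0) = 0, obtenemos a(t) = 63·sin(3·t). Tomando ∫a(t)dt y aplicando v(0) = -21, encontramos v(t) = -21·cos(3·t). Integrando la velocidad y usando la condición inicial x(0) = 4, obtenemos x(t) = 4 - 7·sin(3·t). Usando x(t) = 4 - 7·sin(3·t) y sustituyendo t = -pi/6, encontramos x = 11.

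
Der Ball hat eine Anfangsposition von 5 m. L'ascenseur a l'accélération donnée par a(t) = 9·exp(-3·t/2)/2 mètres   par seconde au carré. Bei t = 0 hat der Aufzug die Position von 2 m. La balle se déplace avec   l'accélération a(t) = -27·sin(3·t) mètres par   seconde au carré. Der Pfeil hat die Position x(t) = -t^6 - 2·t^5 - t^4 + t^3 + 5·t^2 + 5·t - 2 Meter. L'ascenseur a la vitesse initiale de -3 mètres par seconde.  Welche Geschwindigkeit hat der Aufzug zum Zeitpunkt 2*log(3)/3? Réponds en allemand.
Um dies zu lösen, müssen wir 1 Stammfunktion unserer Gleichung für die Beschleunigung a(t) = 9·exp(-3·t/2)/2 finden. Durch Integration von der Beschleunigung und Verwendung der Anfangsbedingung v(0) = -3, erhalten wir v(t) = -3·exp(-3·t/2). Wir haben die Geschwindigkeit v(t) = -3·exp(-3·t/2). Durch Einsetzen von t = 2*log(3)/3: v(2*log(3)/3) = -1.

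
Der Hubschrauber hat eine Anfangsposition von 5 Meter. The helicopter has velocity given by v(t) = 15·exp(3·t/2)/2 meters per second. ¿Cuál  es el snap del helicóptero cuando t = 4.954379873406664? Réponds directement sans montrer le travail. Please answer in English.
The snap at t = 4.954379873406664 is s = 42739.0437503661.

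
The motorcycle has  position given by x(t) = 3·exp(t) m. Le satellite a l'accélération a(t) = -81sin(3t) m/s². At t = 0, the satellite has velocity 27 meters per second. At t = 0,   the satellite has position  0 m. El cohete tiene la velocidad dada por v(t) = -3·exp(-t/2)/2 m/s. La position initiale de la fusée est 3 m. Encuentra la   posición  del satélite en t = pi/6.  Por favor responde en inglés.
We need to integrate our acceleration equation a(t) = -81·sin(3·t) 2 times. Finding the antiderivative of a(t) and using v(0) = 27: v(t) = 27·cos(3·t). Integrating velocity and using the initial condition x(0) = 0, we get x(t) = 9·sin(3·t). From the given position equation x(t) = 9·sin(3·t), we substitute t = pi/6 to get x = 9.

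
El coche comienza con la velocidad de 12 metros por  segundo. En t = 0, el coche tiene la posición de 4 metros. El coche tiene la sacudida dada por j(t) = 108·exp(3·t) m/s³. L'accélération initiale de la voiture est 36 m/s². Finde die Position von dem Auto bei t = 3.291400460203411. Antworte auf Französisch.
Nous devons trouver la primitive de notre équation du jerk j(t) = 108·exp(3·t) 3 fois. En prenant ∫j(t)dt et en appliquant a(0) = 36, nous trouvons a(t) = 36·exp(3·t). La primitive de l'accélération est la vitesse. En utilisant v(0) = 12, nous obtenons v(t) = 12·exp(3·t). En prenant ∫v(t)dt et en appliquant x(0) = 4, nous trouvons x(t) = 4·exp(3·t). Nous avons la position x(t) = 4·exp(3·t). En substituant t = 3.291400460203411: x(3.291400460203411) = 77691.0809695278.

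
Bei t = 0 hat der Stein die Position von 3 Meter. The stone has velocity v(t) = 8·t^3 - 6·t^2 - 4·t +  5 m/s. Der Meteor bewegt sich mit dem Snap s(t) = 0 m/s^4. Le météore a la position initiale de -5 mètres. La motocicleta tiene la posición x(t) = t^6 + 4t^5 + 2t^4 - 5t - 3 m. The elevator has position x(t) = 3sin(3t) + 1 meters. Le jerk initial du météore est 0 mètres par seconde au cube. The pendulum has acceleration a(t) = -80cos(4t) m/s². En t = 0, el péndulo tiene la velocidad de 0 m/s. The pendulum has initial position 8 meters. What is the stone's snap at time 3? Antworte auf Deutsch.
Wir müssen unsere Gleichung für die Geschwindigkeit v(t) = 8·t^3 - 6·t^2 - 4·t + 5 3-mal ableiten. Durch Ableiten von der Geschwindigkeit erhalten wir die Beschleunigung: a(t) = 24·t^2 - 12·t - 4. Durch Ableiten von der Beschleunigung erhalten wir den Ruck: j(t) = 48·t - 12. Mit d/dt von j(t) finden wir s(t) = 48. Mit s(t) = 48 und Einsetzen von t = 3, finden wir s = 48.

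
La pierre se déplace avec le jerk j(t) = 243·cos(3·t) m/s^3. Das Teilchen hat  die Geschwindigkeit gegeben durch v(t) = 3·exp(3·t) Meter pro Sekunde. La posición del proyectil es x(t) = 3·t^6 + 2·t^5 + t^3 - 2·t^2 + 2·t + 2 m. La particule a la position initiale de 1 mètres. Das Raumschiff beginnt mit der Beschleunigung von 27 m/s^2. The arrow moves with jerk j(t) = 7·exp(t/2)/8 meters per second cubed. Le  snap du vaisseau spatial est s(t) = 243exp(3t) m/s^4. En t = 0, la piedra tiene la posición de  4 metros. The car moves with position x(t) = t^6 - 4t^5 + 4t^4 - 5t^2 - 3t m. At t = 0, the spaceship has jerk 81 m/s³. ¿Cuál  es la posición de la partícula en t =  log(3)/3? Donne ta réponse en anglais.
To solve this, we need to take 1 antiderivative of our velocity equation v(t) = 3·exp(3·t). The antiderivative of velocity, with x(0) = 1, gives position: x(t) = exp(3·t). We have position x(t) = exp(3·t). Substituting t = log(3)/3: x(log(3)/3) = 3.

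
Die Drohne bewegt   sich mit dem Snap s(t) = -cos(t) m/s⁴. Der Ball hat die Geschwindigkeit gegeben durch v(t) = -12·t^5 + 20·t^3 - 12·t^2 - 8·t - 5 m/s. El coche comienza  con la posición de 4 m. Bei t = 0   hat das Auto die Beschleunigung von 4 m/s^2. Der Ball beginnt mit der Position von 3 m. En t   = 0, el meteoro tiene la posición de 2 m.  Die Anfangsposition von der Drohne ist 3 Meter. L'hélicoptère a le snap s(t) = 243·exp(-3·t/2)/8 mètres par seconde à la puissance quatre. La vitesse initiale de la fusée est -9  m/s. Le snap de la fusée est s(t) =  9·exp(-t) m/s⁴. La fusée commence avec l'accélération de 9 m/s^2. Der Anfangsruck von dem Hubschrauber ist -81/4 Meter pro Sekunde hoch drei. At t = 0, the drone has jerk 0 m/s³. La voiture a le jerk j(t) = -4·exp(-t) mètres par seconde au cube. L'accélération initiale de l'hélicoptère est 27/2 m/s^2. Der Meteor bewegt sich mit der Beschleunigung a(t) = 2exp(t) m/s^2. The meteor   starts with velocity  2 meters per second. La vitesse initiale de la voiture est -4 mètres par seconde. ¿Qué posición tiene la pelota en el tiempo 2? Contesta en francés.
Nous devons trouver la primitive de notre équation de la vitesse v(t) = -12·t^5 + 20·t^3 - 12·t^2 - 8·t - 5 1 fois. En intégrant la vitesse et en utilisant la condition initiale x(0) = 3, nous obtenons x(t) = -2·t^6 + 5·t^4 - 4·t^3 - 4·t^2 - 5·t + 3. De l'équation de la position x(t) = -2·t^6 + 5·t^4 - 4·t^3 - 4·t^2 - 5·t + 3, nous substituons t = 2 pour obtenir x = -103.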